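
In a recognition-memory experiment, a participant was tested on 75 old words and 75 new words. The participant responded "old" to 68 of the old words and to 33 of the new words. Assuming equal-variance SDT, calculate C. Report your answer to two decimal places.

H = 68/75 = 0.9067
FA = 33/75 = 0.4400
z(H) = 1.3207
z(FA) = -0.1510
c = −½·[z(H) + z(FA)] = −0.5 × (1.3207 + (-0.1510)) = -0.58485

C = -0.58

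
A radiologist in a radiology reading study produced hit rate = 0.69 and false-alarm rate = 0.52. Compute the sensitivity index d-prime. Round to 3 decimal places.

d-prime = 0.446

z(H) = z(0.69) = 0.4959
z(FA) = z(0.52) = 0.0502
d' = z(H) − z(FA) = 0.4959 − 0.0502 = 0.4457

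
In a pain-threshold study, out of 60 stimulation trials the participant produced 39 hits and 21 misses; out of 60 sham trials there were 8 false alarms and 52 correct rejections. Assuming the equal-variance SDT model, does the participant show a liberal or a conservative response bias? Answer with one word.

conservative

z(H) = 0.385, z(FA) = -1.111
c = −½·(z(H) + z(FA)) = 0.363
c > 0 → conservative criterion (biased toward responding “no”).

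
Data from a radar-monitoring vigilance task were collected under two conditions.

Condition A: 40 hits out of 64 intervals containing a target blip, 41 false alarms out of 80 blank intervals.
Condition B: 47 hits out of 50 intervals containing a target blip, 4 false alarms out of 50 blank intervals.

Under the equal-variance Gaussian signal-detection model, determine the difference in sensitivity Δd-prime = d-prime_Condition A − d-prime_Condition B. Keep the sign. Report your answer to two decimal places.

Condition A: z(0.6250) = 0.319, z(0.5125) = 0.031, d' = 0.288
Condition B: z(0.9400) = 1.555, z(0.0800) = -1.405, d' = 2.960
Δd' = d'_Condition A − d'_Condition B = 0.288 − 2.960 = -2.672
Condition B has the higher sensitivity.

Δd-prime = -2.67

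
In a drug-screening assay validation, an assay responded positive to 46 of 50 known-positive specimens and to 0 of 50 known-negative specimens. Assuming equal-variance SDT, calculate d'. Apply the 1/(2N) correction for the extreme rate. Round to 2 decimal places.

The false-alarm rate is 0/50 = 0, so apply the 1/(2N) correction: FA → 1/(2·50) = 0.01000.
z(H) = z(0.92000) = 1.405
z(FA) = z(0.01000) = -2.326
d' = 1.405 − (-2.326) = 3.731

d' = 3.73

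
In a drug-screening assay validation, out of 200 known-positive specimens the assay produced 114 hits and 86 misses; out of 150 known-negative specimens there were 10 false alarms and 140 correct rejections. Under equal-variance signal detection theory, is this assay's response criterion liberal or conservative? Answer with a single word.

z(H) = 0.176, z(FA) = -1.501
c = −½·(z(H) + z(FA)) = 0.6625
c > 0 → conservative criterion (biased toward responding “no”).

conservative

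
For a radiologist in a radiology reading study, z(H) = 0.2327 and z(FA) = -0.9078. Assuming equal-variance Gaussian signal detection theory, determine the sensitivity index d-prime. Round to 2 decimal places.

d-prime = 1.14

d' = z(H) − z(FA) = 0.2327 − (-0.9078) = 1.1405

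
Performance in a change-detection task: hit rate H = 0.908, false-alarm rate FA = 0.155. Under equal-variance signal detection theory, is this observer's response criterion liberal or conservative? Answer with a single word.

z(H) = 1.329, z(FA) = -1.015
c = −½·(z(H) + z(FA)) = -0.157
c < 0 → liberal criterion (biased toward responding “yes”).

liberal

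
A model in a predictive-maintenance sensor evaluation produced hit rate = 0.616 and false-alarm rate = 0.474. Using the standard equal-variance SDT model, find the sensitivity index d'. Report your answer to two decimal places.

d' = 0.36

z(0.616) = 0.295, z(0.474) = -0.065
d' = z(H) − z(FA) = 0.295 − (-0.065) = 0.360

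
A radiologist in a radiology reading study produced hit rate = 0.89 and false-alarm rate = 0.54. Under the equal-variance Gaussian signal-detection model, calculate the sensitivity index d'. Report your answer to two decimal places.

z(H) = z(0.89) = 1.227
z(FA) = z(0.54) = 0.100
d' = z(H) − z(FA) = 1.227 − 0.100 = 1.127

d' = 1.13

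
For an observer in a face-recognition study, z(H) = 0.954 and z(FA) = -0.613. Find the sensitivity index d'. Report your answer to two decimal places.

d' = z(H) − z(FA) = 0.954 − (-0.613) = 1.567

d' = 1.57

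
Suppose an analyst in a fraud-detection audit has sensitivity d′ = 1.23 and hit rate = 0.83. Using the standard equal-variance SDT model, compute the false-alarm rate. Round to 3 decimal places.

false-alarm rate = 0.391

z(hit rate) = z(0.83) = 0.9542
z(FA) = z(H) − d' = 0.9542 − 1.23 = -0.2758
false-alarm rate = Φ(-0.2758) = 0.3914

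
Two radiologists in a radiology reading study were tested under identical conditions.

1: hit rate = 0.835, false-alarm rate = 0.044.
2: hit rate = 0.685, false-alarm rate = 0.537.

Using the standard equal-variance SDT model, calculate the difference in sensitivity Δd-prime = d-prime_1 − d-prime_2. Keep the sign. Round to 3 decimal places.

Δd-prime = 2.291

1: z(0.835) = 0.9741, z(0.044) = -1.7060, d' = 2.6801
2: z(0.685) = 0.4817, z(0.537) = 0.0929, d' = 0.3888
Δd' = d'_1 − d'_2 = 2.6801 − 0.3888 = 2.2913
1 has the higher sensitivity.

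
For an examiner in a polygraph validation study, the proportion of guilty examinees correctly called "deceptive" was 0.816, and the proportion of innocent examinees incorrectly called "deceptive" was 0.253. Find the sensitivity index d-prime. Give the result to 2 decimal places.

d-prime = 1.57

z(H) = z(0.816) = 0.900
z(FA) = z(0.253) = -0.665
d' = z(H) − z(FA) = 0.900 − (-0.665) = 1.565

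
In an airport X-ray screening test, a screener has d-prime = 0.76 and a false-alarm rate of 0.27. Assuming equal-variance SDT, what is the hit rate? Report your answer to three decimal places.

hit rate = 0.559

z(false-alarm rate) = z(0.27) = -0.6128
z(H) = z(FA) + d' = -0.6128 + 0.76 = 0.1472
hit rate = Φ(0.1472) = 0.5585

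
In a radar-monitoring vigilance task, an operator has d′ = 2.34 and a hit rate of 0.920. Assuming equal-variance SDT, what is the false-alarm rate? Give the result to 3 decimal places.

z(hit rate) = z(0.920) = 1.4051
z(FA) = z(H) − d' = 1.4051 − 2.34 = -0.9349
false-alarm rate = Φ(-0.9349) = 0.1749

false-alarm rate = 0.175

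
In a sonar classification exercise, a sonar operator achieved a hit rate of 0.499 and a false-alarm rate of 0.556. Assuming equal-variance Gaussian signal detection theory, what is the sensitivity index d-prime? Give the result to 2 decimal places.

d-prime = -0.14

z(H) = z(0.499) = -0.0025
z(FA) = z(0.556) = 0.1408
d' = z(H) − z(FA) = -0.0025 − 0.1408 = -0.1433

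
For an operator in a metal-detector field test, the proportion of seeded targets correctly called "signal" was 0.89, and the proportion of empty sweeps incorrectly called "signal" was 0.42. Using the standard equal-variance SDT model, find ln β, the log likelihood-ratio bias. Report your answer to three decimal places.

z(H) = 1.2265
z(FA) = -0.2019
ln β = −½·[z(H)² − z(FA)²] = −0.5 × (1.5043 − 0.0408) = -0.73175

ln β = -0.732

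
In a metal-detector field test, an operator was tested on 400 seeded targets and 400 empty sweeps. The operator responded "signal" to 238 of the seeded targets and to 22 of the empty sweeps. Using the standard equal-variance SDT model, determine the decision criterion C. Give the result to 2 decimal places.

C = 0.68

H = 238/400 = 0.5950
FA = 22/400 = 0.0550
Φ⁻¹(0.5950) = 0.2404, Φ⁻¹(0.0550) = -1.5982
c = −½·[z(H) + z(FA)] = −0.5 × (0.2404 + (-1.5982)) = 0.6789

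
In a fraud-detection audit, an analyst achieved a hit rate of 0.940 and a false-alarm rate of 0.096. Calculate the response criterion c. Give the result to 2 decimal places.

c = -0.13

Φ⁻¹(H) = Φ⁻¹(0.940) = 1.555
Φ⁻¹(FA) = Φ⁻¹(0.096) = -1.305
c = −½·[z(H) + z(FA)] = −0.5 × (1.555 + (-1.305)) = -0.125
c < 0: the analyst has a liberal response bias.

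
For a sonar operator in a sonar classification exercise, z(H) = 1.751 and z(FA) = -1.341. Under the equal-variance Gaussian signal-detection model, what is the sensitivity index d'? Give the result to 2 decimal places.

d' = 3.09

d' = z(H) − z(FA) = 1.751 − (-1.341) = 3.092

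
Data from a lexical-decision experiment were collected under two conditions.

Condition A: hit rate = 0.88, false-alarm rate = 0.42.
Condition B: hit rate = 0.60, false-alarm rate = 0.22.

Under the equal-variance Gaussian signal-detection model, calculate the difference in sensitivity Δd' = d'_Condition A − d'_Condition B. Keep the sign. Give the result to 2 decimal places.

Δd' = 0.35

Condition A: z(0.88) = 1.175, z(0.42) = -0.202, d' = 1.377
Condition B: z(0.60) = 0.253, z(0.22) = -0.772, d' = 1.025
Δd' = d'_Condition A − d'_Condition B = 1.377 − 1.025 = 0.352
Condition A has the higher sensitivity.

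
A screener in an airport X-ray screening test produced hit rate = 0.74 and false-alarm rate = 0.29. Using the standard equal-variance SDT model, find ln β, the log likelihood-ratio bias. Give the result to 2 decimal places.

ln β = -0.05

z(H) = z(0.74) = 0.643
z(FA) = z(0.29) = -0.553
ln β = −½·[z(H)² − z(FA)²] = −0.5 × (0.413 − 0.306) = -0.0535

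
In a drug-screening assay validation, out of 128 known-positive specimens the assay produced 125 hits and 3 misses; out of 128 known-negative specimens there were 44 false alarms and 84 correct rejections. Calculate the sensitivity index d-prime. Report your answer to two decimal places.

H = 125/128 = 0.9766
FA = 44/128 = 0.3438
z(0.9766) = 1.9881, z(0.3438) = -0.4021
d' = z(H) − z(FA) = 1.9881 − (-0.4021) = 2.3902

d-prime = 2.39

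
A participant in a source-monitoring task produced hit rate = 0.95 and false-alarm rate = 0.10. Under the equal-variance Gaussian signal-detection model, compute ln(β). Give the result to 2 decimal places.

z(0.95) = 1.645, z(0.10) = -1.282
ln β = −½·[z(H)² − z(FA)²] = −0.5 × (2.706 − 1.644) = -0.531

ln β = -0.53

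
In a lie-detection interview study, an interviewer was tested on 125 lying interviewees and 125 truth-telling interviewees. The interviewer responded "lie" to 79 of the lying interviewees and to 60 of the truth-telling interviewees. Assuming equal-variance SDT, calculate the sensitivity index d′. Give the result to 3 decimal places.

H = 79/125 = 0.6320
FA = 60/125 = 0.4800
z(H) = z(0.6320) = 0.3372
z(FA) = z(0.4800) = -0.0502
d' = z(H) − z(FA) = 0.3372 − (-0.0502) = 0.3874

d′ = 0.387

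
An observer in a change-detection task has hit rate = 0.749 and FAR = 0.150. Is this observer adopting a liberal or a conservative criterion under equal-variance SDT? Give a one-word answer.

z(H) = 0.671, z(FA) = -1.036
c = −½·(z(H) + z(FA)) = 0.1825
c > 0 → conservative criterion (biased toward responding “no”).

conservative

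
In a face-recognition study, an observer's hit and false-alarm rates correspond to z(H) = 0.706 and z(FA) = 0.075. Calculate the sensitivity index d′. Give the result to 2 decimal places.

d′ = 0.63

d' = z(H) − z(FA) = 0.706 − 0.075 = 0.631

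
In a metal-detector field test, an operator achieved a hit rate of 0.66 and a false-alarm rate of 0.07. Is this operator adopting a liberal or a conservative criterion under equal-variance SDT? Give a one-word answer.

z(H) = 0.412, z(FA) = -1.476
c = −½·(z(H) + z(FA)) = 0.532
c > 0 → conservative criterion (biased toward responding “no”).

conservative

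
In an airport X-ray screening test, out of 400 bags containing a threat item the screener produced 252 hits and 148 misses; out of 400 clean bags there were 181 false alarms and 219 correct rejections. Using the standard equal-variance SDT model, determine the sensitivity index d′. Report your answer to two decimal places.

H = 252/400 = 0.6300
FA = 181/400 = 0.4525
Φ⁻¹(H) = Φ⁻¹(0.6300) = 0.3319
Φ⁻¹(FA) = Φ⁻¹(0.4525) = -0.1193
d' = z(H) − z(FA) = 0.3319 − (-0.1193) = 0.4512

d′ = 0.45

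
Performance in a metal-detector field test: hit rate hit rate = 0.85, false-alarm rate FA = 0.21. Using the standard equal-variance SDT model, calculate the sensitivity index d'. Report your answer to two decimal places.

Φ⁻¹(H) = Φ⁻¹(0.85) = 1.0364
Φ⁻¹(FA) = Φ⁻¹(0.21) = -0.8064
d' = z(H) − z(FA) = 1.0364 − (-0.8064) = 1.8428

d' = 1.84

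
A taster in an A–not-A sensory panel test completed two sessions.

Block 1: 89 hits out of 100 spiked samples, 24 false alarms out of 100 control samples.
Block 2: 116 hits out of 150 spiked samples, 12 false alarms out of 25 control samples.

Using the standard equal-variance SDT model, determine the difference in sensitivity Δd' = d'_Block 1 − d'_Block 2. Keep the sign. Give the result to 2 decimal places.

Block 1: z(0.8900) = 1.227, z(0.2400) = -0.706, d' = 1.933
Block 2: z(0.7733) = 0.750, z(0.4800) = -0.050, d' = 0.800
Δd' = d'_Block 1 − d'_Block 2 = 1.933 − 0.800 = 1.133
Block 1 has the higher sensitivity.

Δd' = 1.13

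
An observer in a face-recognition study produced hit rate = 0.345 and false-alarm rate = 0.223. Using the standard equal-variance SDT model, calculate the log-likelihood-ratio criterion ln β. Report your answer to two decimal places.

Φ⁻¹(H) = Φ⁻¹(0.345) = -0.399
Φ⁻¹(FA) = Φ⁻¹(0.223) = -0.762
ln β = −½·[z(H)² − z(FA)²] = −0.5 × (0.159 − 0.581) = 0.211

ln β = 0.21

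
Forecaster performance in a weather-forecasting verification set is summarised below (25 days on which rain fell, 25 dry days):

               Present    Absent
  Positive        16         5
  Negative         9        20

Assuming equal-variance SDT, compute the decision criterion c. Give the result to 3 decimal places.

H = 16/25 = 0.6400
FA = 5/25 = 0.2000
z(H) = 0.3585
z(FA) = -0.8416
c = −½·[z(H) + z(FA)] = −0.5 × (0.3585 + (-0.8416)) = 0.24155
c > 0: the forecaster has a conservative response bias.

c = 0.242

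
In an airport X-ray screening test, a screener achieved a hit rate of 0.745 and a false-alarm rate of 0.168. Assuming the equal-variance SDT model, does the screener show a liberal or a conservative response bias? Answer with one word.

conservative

z(H) = 0.659, z(FA) = -0.962
c = −½·(z(H) + z(FA)) = 0.1515
c > 0 → conservative criterion (biased toward responding “no”).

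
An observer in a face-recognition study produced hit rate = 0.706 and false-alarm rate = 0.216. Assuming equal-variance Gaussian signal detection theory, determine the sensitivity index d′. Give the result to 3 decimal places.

Φ⁻¹(H) = Φ⁻¹(0.706) = 0.5417
Φ⁻¹(FA) = Φ⁻¹(0.216) = -0.7858
d' = z(H) − z(FA) = 0.5417 − (-0.7858) = 1.3275

d′ = 1.328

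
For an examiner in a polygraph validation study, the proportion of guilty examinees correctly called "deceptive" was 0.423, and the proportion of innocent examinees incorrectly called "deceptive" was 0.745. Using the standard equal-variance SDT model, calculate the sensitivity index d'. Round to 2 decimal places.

d' = -0.85

z(H) = -0.1942
z(FA) = 0.6588
d' = z(H) − z(FA) = -0.1942 − 0.6588 = -0.8530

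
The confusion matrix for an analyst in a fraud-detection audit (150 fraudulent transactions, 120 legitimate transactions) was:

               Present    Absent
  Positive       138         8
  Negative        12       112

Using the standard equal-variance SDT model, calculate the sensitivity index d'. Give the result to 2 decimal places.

d' = 2.91

H = 138/150 = 0.9200
FA = 8/120 = 0.0667
z(H) = 1.4051
z(FA) = -1.5008
d' = z(H) − z(FA) = 1.4051 − (-1.5008) = 2.9059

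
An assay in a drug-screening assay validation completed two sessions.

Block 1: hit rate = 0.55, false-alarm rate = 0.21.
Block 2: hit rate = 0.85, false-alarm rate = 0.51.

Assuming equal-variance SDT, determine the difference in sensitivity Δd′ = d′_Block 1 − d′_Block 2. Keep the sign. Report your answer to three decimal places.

Block 1: z(0.55) = 0.1257, z(0.21) = -0.8064, d' = 0.9321
Block 2: z(0.85) = 1.0364, z(0.51) = 0.0251, d' = 1.0113
Δd' = d'_Block 1 − d'_Block 2 = 0.9321 − 1.0113 = -0.0792
Block 2 has the higher sensitivity.

Δd′ = -0.079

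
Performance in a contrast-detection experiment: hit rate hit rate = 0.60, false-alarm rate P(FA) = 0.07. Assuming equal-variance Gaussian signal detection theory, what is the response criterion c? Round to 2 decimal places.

Φ⁻¹(0.60) = 0.253, Φ⁻¹(0.07) = -1.476
c = −½·[z(H) + z(FA)] = −0.5 × (0.253 + (-1.476)) = 0.6115
c > 0: the observer has a conservative response bias.

c = 0.61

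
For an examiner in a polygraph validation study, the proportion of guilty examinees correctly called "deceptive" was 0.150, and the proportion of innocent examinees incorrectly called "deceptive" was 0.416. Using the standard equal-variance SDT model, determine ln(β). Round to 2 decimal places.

Φ⁻¹(H) = -1.036
Φ⁻¹(FA) = -0.212
ln β = −½·[z(H)² − z(FA)²] = −0.5 × (1.073 − 0.045) = -0.514

ln β = -0.51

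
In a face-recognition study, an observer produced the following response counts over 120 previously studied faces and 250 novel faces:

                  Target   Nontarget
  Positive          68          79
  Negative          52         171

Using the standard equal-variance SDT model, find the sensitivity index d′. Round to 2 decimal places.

d′ = 0.65

H = 68/120 = 0.5667
FA = 79/250 = 0.3160
z(H) = z(0.5667) = 0.168
z(FA) = z(0.3160) = -0.479
d' = z(H) − z(FA) = 0.168 − (-0.479) = 0.647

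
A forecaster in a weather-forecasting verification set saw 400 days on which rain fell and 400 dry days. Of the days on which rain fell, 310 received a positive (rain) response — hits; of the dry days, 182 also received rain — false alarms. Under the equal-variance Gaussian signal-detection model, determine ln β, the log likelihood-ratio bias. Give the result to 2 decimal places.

ln β = -0.28

H = 310/400 = 0.7750
FA = 182/400 = 0.4550
Φ⁻¹(H) = 0.755
Φ⁻¹(FA) = -0.113
ln β = −½·[z(H)² − z(FA)²] = −0.5 × (0.570 − 0.013) = -0.2785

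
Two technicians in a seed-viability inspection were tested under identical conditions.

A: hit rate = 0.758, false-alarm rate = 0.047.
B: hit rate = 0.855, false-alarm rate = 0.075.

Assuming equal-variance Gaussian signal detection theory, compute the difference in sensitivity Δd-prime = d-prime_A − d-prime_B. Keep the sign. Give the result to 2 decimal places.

A: z(0.758) = 0.700, z(0.047) = -1.675, d' = 2.375
B: z(0.855) = 1.058, z(0.075) = -1.440, d' = 2.498
Δd' = d'_A − d'_B = 2.375 − 2.498 = -0.123
B has the higher sensitivity.

Δd-prime = -0.12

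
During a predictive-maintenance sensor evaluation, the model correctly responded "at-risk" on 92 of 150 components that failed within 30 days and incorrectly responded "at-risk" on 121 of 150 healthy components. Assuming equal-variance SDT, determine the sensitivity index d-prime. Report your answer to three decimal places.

d-prime = -0.578

H = 92/150 = 0.6133
FA = 121/150 = 0.8067
Φ⁻¹(H) = Φ⁻¹(0.6133) = 0.2879
Φ⁻¹(FA) = Φ⁻¹(0.8067) = 0.8658
d' = z(H) − z(FA) = 0.2879 − 0.8658 = -0.5779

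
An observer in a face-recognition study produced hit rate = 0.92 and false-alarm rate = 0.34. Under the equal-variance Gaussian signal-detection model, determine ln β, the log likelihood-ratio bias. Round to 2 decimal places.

ln β = -0.90

Φ⁻¹(H) = 1.405
Φ⁻¹(FA) = -0.412
ln β = −½·[z(H)² − z(FA)²] = −0.5 × (1.974 − 0.170) = -0.902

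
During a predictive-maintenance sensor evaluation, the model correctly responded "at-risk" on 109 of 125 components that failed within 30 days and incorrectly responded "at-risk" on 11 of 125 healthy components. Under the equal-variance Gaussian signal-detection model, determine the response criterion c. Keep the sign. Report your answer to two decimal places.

c = 0.11

H = 109/125 = 0.8720
FA = 11/125 = 0.0880
z(H) = z(0.8720) = 1.136
z(FA) = z(0.0880) = -1.353
c = −½·[z(H) + z(FA)] = −0.5 × (1.136 + (-1.353)) = 0.1085
c > 0: the model has a conservative response bias.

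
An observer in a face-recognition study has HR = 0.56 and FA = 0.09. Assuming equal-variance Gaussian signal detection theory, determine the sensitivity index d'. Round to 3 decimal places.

z(H) = 0.1510
z(FA) = -1.3408
d' = z(H) − z(FA) = 0.1510 − (-1.3408) = 1.4918

d' = 1.492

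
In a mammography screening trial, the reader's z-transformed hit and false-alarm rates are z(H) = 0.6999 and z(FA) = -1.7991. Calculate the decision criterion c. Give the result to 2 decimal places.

c = −½·[z(H) + z(FA)] = −½·(0.6999 + (-1.7991)) = 0.5496

c = 0.55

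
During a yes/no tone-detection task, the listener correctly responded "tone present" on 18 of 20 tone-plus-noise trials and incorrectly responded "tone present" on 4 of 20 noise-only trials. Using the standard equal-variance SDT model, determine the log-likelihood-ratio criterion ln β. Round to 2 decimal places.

H = 18/20 = 0.9000
FA = 4/20 = 0.2000
Φ⁻¹(H) = 1.282
Φ⁻¹(FA) = -0.842
ln β = −½·[z(H)² − z(FA)²] = −0.5 × (1.644 − 0.709) = -0.4675

ln β = -0.47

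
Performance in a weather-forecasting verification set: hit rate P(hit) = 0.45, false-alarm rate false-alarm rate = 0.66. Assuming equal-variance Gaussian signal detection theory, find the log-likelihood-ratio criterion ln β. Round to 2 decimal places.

Φ⁻¹(0.45) = -0.126, Φ⁻¹(0.66) = 0.412
ln β = −½·[z(H)² − z(FA)²] = −0.5 × (0.016 − 0.170) = 0.077

ln β = 0.08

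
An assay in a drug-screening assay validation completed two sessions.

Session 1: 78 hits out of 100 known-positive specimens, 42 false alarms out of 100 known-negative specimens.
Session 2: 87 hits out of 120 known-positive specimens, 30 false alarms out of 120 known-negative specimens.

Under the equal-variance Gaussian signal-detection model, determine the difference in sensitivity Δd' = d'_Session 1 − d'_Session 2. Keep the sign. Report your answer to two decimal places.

Δd' = -0.30

Session 1: z(0.7800) = 0.772, z(0.4200) = -0.202, d' = 0.974
Session 2: z(0.7250) = 0.598, z(0.2500) = -0.674, d' = 1.272
Δd' = d'_Session 1 − d'_Session 2 = 0.974 − 1.272 = -0.298
Session 2 has the higher sensitivity.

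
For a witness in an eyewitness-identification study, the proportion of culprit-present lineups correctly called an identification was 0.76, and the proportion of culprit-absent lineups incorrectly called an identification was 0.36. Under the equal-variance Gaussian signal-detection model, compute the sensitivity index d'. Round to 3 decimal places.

d' = 1.065

Φ⁻¹(H) = Φ⁻¹(0.76) = 0.7063
Φ⁻¹(FA) = Φ⁻¹(0.36) = -0.3585
d' = z(H) − z(FA) = 0.7063 − (-0.3585) = 1.0648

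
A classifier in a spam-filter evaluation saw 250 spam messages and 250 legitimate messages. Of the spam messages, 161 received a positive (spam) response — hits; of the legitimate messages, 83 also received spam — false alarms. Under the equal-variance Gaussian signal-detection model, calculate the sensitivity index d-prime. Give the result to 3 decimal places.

H = 161/250 = 0.6440
FA = 83/250 = 0.3320
Φ⁻¹(0.6440) = 0.3692, Φ⁻¹(0.3320) = -0.4344
d' = z(H) − z(FA) = 0.3692 − (-0.4344) = 0.8036

d-prime = 0.804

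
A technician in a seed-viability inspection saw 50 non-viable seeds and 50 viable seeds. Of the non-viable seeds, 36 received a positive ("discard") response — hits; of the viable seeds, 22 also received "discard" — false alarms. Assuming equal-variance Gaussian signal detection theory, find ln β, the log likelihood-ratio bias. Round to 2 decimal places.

H = 36/50 = 0.7200
FA = 22/50 = 0.4400
Φ⁻¹(H) = 0.583
Φ⁻¹(FA) = -0.151
ln β = −½·[z(H)² − z(FA)²] = −0.5 × (0.340 − 0.023) = -0.1585

ln β = -0.16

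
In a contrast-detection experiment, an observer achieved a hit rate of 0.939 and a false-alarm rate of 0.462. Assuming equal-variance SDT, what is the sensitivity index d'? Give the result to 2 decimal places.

z(0.939) = 1.546, z(0.462) = -0.095
d' = z(H) − z(FA) = 1.546 − (-0.095) = 1.641

d' = 1.64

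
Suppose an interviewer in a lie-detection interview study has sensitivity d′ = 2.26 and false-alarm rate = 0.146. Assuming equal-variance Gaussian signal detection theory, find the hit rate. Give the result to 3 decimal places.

hit rate = 0.886

z(false-alarm rate) = z(0.146) = -1.0537
z(H) = z(FA) + d' = -1.0537 + 2.26 = 1.2063
hit rate = Φ(1.2063) = 0.8861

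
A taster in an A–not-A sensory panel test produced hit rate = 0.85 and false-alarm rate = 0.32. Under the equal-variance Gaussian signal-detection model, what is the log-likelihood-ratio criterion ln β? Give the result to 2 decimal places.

z(0.85) = 1.036, z(0.32) = -0.468
ln β = −½·[z(H)² − z(FA)²] = −0.5 × (1.073 − 0.219) = -0.427

ln β = -0.43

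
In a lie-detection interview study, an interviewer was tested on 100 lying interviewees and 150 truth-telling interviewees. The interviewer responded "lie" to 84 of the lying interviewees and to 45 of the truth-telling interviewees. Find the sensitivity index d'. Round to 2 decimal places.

H = 84/100 = 0.8400
FA = 45/150 = 0.3000
z(H) = z(0.8400) = 0.9945
z(FA) = z(0.3000) = -0.5244
d' = z(H) − z(FA) = 0.9945 − (-0.5244) = 1.5189

d' = 1.52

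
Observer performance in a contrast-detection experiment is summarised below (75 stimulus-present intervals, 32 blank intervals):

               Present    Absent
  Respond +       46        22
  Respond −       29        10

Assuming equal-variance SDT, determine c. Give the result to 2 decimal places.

c = -0.39

H = 46/75 = 0.6133
FA = 22/32 = 0.6875
Φ⁻¹(0.6133) = 0.288, Φ⁻¹(0.6875) = 0.489
c = −½·[z(H) + z(FA)] = −0.5 × (0.288 + 0.489) = -0.3885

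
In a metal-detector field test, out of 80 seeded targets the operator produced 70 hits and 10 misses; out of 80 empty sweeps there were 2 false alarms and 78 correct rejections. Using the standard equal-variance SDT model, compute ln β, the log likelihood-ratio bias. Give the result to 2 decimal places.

ln β = 1.26

H = 70/80 = 0.8750
FA = 2/80 = 0.0250
z(H) = z(0.8750) = 1.150
z(FA) = z(0.0250) = -1.960
ln β = −½·[z(H)² − z(FA)²] = −0.5 × (1.323 − 3.842) = 1.2595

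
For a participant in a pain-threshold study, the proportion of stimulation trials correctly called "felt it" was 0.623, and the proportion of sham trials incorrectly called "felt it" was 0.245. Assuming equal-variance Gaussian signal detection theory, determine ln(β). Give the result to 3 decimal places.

Φ⁻¹(H) = Φ⁻¹(0.623) = 0.3134
Φ⁻¹(FA) = Φ⁻¹(0.245) = -0.6903
ln β = −½·[z(H)² − z(FA)²] = −0.5 × (0.0982 − 0.4765) = 0.18915

ln β = 0.189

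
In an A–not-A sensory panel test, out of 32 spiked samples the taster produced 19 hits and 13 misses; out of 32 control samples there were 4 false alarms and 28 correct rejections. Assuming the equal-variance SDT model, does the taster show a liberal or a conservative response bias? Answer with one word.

conservative

z(H) = 0.237, z(FA) = -1.150
c = −½·(z(H) + z(FA)) = 0.4565
c > 0 → conservative criterion (biased toward responding “no”).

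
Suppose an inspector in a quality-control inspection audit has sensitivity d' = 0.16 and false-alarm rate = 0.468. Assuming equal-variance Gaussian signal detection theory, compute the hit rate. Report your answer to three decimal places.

hit rate = 0.532

z(false-alarm rate) = z(0.468) = -0.0803
z(H) = z(FA) + d' = -0.0803 + 0.16 = 0.0797
hit rate = Φ(0.0797) = 0.5318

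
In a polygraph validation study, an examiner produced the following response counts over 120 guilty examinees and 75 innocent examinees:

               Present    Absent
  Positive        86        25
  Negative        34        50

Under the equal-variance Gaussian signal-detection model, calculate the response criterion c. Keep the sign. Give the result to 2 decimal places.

H = 86/120 = 0.7167
FA = 25/75 = 0.3333
z(H) = z(0.7167) = 0.5731
z(FA) = z(0.3333) = -0.4308
c = −½·[z(H) + z(FA)] = −0.5 × (0.5731 + (-0.4308)) = -0.07115

c = -0.07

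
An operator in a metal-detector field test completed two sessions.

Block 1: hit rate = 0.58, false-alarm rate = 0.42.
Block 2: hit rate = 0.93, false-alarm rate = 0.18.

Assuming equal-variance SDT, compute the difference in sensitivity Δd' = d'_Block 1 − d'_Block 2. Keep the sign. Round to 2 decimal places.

Δd' = -1.99

Block 1: z(0.58) = 0.202, z(0.42) = -0.202, d' = 0.404
Block 2: z(0.93) = 1.476, z(0.18) = -0.915, d' = 2.391
Δd' = d'_Block 1 − d'_Block 2 = 0.404 − 2.391 = -1.987
Block 2 has the higher sensitivity.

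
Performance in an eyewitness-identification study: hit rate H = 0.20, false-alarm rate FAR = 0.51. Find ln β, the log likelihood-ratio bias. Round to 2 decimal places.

Φ⁻¹(H) = Φ⁻¹(0.20) = -0.842
Φ⁻¹(FA) = Φ⁻¹(0.51) = 0.025
ln β = −½·[z(H)² − z(FA)²] = −0.5 × (0.709 − 0.001) = -0.354

ln β = -0.35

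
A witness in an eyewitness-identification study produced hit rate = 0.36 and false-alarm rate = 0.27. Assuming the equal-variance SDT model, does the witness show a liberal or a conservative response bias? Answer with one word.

conservative

z(H) = -0.358, z(FA) = -0.613
c = −½·(z(H) + z(FA)) = 0.4855
c > 0 → conservative criterion (biased toward responding “no”).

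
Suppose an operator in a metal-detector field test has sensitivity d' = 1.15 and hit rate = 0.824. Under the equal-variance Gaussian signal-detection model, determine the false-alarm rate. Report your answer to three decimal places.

z(hit rate) = z(0.824) = 0.9307
z(FA) = z(H) − d' = 0.9307 − 1.15 = -0.2193
false-alarm rate = Φ(-0.2193) = 0.4132

false-alarm rate = 0.413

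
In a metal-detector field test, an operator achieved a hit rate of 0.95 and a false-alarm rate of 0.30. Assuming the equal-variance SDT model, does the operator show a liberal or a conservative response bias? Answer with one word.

liberal

z(H) = 1.645, z(FA) = -0.524
c = −½·(z(H) + z(FA)) = -0.5605
c < 0 → liberal criterion (biased toward responding “yes”).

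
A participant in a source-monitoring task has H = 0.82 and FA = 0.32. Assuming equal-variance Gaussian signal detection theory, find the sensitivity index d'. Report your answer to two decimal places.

z(H) = z(0.82) = 0.9154
z(FA) = z(0.32) = -0.4677
d' = z(H) − z(FA) = 0.9154 − (-0.4677) = 1.3831

d' = 1.38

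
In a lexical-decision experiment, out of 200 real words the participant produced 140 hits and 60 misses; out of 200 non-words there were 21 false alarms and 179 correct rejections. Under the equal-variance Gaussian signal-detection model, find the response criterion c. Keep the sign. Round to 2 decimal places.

c = 0.36

H = 140/200 = 0.7000
FA = 21/200 = 0.1050
Φ⁻¹(H) = Φ⁻¹(0.7000) = 0.5244
Φ⁻¹(FA) = Φ⁻¹(0.1050) = -1.2536
c = −½·[z(H) + z(FA)] = −0.5 × (0.5244 + (-1.2536)) = 0.3646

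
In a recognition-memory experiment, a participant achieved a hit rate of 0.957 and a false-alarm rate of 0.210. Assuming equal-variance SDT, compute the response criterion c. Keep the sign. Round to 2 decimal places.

c = -0.46

z(H) = z(0.957) = 1.717
z(FA) = z(0.210) = -0.806
c = −½·[z(H) + z(FA)] = −0.5 × (1.717 + (-0.806)) = -0.4555
c < 0: the participant has a liberal response bias.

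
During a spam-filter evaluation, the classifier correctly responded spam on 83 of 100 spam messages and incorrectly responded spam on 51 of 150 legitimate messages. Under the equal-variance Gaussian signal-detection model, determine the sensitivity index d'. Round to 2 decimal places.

d' = 1.37

H = 83/100 = 0.8300
FA = 51/150 = 0.3400
Φ⁻¹(0.8300) = 0.9542, Φ⁻¹(0.3400) = -0.4125
d' = z(H) − z(FA) = 0.9542 − (-0.4125) = 1.3667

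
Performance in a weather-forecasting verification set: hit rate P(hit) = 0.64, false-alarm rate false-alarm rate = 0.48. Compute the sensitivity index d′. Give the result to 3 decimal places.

z(H) = z(0.64) = 0.3585
z(FA) = z(0.48) = -0.0502
d' = z(H) − z(FA) = 0.3585 − (-0.0502) = 0.4087

d′ = 0.409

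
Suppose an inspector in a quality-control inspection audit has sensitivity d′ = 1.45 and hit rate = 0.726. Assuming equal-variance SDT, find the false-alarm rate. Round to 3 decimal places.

z(hit rate) = z(0.726) = 0.6008
z(FA) = z(H) − d' = 0.6008 − 1.45 = -0.8492
false-alarm rate = Φ(-0.8492) = 0.1979

false-alarm rate = 0.198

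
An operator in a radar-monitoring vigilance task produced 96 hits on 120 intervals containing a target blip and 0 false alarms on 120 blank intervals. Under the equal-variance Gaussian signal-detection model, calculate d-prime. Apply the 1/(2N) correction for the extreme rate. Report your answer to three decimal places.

The false-alarm rate is 0/120 = 0, so apply the 1/(2N) correction: FA → 1/(2·120) = 0.00417.
z(H) = z(0.80000) = 0.8416
z(FA) = z(0.00417) = -2.6380
d' = 0.8416 − (-2.6380) = 3.4796

d-prime = 3.480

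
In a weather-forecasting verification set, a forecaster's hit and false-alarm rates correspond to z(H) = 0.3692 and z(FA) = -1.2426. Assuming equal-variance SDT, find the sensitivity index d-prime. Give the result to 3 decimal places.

d-prime = 1.612

d' = z(H) − z(FA) = 0.3692 − (-1.2426) = 1.6118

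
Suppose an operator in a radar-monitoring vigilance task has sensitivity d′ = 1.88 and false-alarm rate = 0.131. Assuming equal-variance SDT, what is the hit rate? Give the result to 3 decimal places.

hit rate = 0.776

z(false-alarm rate) = z(0.131) = -1.1217
z(H) = z(FA) + d' = -1.1217 + 1.88 = 0.7583
hit rate = Φ(0.7583) = 0.7759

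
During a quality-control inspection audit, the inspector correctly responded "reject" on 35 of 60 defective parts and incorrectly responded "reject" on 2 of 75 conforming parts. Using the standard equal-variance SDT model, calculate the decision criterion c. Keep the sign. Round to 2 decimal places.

c = 0.86

H = 35/60 = 0.5833
FA = 2/75 = 0.0267
z(H) = z(0.5833) = 0.2103
z(FA) = z(0.0267) = -1.9317
c = −½·[z(H) + z(FA)] = −0.5 × (0.2103 + (-1.9317)) = 0.8607
c > 0: the inspector has a conservative response bias.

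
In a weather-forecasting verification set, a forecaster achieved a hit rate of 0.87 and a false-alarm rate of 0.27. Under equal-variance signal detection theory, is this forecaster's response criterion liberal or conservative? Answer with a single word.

liberal

z(H) = 1.126, z(FA) = -0.613
c = −½·(z(H) + z(FA)) = -0.2565
c < 0 → liberal criterion (biased toward responding “yes”).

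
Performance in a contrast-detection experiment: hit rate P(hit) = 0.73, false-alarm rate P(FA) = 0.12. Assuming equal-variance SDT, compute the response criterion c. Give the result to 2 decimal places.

z(0.73) = 0.613, z(0.12) = -1.175
c = −½·[z(H) + z(FA)] = −0.5 × (0.613 + (-1.175)) = 0.281

c = 0.28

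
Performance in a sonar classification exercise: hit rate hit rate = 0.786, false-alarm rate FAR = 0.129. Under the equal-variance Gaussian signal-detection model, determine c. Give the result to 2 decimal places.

z(H) = 0.7926
z(FA) = -1.1311
c = −½·[z(H) + z(FA)] = −0.5 × (0.7926 + (-1.1311)) = 0.16925

c = 0.17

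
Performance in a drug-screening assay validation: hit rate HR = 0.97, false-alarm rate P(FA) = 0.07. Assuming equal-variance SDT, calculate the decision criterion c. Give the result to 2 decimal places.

c = -0.20

Φ⁻¹(0.97) = 1.881, Φ⁻¹(0.07) = -1.476
c = −½·[z(H) + z(FA)] = −0.5 × (1.881 + (-1.476)) = -0.2025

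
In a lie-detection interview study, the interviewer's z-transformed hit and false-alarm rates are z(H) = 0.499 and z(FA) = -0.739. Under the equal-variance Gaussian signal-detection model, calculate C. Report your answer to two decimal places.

c = −½·[z(H) + z(FA)] = −½·(0.499 + (-0.739)) = 0.120

C = 0.12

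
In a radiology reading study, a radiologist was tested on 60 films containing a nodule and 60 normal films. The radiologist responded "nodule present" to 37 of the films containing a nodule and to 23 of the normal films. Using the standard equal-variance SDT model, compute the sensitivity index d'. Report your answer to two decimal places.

d' = 0.59

H = 37/60 = 0.6167
FA = 23/60 = 0.3833
z(H) = 0.2968
z(FA) = -0.2968
d' = z(H) − z(FA) = 0.2968 − (-0.2968) = 0.5936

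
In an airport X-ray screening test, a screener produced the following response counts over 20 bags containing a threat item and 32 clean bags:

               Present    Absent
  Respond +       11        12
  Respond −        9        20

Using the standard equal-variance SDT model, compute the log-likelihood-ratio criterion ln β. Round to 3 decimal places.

ln β = 0.043

H = 11/20 = 0.5500
FA = 12/32 = 0.3750
z(H) = 0.1257
z(FA) = -0.3186
ln β = −½·[z(H)² − z(FA)²] = −0.5 × (0.0158 − 0.1015) = 0.04285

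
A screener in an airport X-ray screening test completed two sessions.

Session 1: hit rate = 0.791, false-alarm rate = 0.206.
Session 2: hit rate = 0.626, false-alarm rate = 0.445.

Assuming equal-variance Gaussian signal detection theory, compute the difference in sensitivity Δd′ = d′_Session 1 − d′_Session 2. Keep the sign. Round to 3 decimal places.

Session 1: z(0.791) = 0.8099, z(0.206) = -0.8204, d' = 1.6303
Session 2: z(0.626) = 0.3213, z(0.445) = -0.1383, d' = 0.4596
Δd' = d'_Session 1 − d'_Session 2 = 1.6303 − 0.4596 = 1.1707
Session 1 has the higher sensitivity.

Δd′ = 1.171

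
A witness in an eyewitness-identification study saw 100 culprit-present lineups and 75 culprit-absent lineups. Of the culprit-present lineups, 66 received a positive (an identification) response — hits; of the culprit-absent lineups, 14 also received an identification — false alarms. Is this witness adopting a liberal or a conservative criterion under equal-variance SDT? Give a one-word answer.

conservative

z(H) = 0.412, z(FA) = -0.890
c = −½·(z(H) + z(FA)) = 0.239
c > 0 → conservative criterion (biased toward responding “no”).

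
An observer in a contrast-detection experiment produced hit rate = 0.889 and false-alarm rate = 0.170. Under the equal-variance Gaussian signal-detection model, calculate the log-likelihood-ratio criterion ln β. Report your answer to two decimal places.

ln β = -0.29

Φ⁻¹(H) = Φ⁻¹(0.889) = 1.221
Φ⁻¹(FA) = Φ⁻¹(0.170) = -0.954
ln β = −½·[z(H)² − z(FA)²] = −0.5 × (1.491 − 0.910) = -0.2905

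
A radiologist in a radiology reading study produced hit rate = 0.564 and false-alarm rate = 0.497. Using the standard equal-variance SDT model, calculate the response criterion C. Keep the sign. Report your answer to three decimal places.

Φ⁻¹(H) = 0.1611
Φ⁻¹(FA) = -0.0075
c = −½·[z(H) + z(FA)] = −0.5 × (0.1611 + (-0.0075)) = -0.0768

C = -0.077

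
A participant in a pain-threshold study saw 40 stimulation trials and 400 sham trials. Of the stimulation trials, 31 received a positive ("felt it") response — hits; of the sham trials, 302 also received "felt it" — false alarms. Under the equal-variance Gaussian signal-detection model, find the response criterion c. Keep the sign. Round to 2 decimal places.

H = 31/40 = 0.7750
FA = 302/400 = 0.7550
z(0.7750) = 0.755, z(0.7550) = 0.690
c = −½·[z(H) + z(FA)] = −0.5 × (0.755 + 0.690) = -0.7225

c = -0.72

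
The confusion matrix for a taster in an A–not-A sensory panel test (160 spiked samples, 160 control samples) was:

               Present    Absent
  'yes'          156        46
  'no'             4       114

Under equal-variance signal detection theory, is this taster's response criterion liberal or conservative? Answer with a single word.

z(H) = 1.960, z(FA) = -0.561
c = −½·(z(H) + z(FA)) = -0.6995
c < 0 → liberal criterion (biased toward responding “yes”).

liberal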